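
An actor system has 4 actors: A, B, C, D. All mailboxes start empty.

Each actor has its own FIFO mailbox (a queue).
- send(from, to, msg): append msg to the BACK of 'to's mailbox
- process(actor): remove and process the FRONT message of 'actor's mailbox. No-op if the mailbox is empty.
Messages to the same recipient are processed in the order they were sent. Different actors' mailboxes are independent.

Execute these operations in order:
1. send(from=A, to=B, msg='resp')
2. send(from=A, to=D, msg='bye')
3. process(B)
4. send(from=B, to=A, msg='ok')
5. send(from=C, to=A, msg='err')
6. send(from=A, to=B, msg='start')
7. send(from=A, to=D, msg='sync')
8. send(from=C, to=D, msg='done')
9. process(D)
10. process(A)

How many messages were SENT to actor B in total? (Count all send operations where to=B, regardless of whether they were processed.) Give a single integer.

Answer: 2

Derivation:
After 1 (send(from=A, to=B, msg='resp')): A:[] B:[resp] C:[] D:[]
After 2 (send(from=A, to=D, msg='bye')): A:[] B:[resp] C:[] D:[bye]
After 3 (process(B)): A:[] B:[] C:[] D:[bye]
After 4 (send(from=B, to=A, msg='ok')): A:[ok] B:[] C:[] D:[bye]
After 5 (send(from=C, to=A, msg='err')): A:[ok,err] B:[] C:[] D:[bye]
After 6 (send(from=A, to=B, msg='start')): A:[ok,err] B:[start] C:[] D:[bye]
After 7 (send(from=A, to=D, msg='sync')): A:[ok,err] B:[start] C:[] D:[bye,sync]
After 8 (send(from=C, to=D, msg='done')): A:[ok,err] B:[start] C:[] D:[bye,sync,done]
After 9 (process(D)): A:[ok,err] B:[start] C:[] D:[sync,done]
After 10 (process(A)): A:[err] B:[start] C:[] D:[sync,done]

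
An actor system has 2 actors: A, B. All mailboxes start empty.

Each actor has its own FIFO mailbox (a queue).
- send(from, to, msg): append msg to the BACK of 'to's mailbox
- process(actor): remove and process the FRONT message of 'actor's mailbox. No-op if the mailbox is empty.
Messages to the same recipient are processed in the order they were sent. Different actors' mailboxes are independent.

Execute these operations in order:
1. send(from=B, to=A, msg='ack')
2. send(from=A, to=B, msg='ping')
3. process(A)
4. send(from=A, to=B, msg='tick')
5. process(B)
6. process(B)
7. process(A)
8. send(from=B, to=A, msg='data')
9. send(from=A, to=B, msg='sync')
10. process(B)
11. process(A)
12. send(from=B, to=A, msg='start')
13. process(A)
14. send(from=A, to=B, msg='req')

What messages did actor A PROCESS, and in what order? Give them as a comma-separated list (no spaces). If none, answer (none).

Answer: ack,data,start

Derivation:
After 1 (send(from=B, to=A, msg='ack')): A:[ack] B:[]
After 2 (send(from=A, to=B, msg='ping')): A:[ack] B:[ping]
After 3 (process(A)): A:[] B:[ping]
After 4 (send(from=A, to=B, msg='tick')): A:[] B:[ping,tick]
After 5 (process(B)): A:[] B:[tick]
After 6 (process(B)): A:[] B:[]
After 7 (process(A)): A:[] B:[]
After 8 (send(from=B, to=A, msg='data')): A:[data] B:[]
After 9 (send(from=A, to=B, msg='sync')): A:[data] B:[sync]
After 10 (process(B)): A:[data] B:[]
After 11 (process(A)): A:[] B:[]
After 12 (send(from=B, to=A, msg='start')): A:[start] B:[]
After 13 (process(A)): A:[] B:[]
After 14 (send(from=A, to=B, msg='req')): A:[] B:[req]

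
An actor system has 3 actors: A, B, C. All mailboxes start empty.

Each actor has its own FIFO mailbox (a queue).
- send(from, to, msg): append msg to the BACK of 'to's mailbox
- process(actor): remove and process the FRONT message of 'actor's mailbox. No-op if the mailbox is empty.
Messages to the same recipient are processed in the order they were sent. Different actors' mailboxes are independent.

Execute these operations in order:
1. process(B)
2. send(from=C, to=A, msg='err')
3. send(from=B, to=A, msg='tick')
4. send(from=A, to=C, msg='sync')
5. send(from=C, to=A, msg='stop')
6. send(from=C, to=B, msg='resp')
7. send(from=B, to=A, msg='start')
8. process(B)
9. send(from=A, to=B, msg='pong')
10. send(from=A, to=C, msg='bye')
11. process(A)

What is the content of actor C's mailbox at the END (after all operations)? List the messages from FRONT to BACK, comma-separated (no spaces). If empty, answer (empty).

Answer: sync,bye

Derivation:
After 1 (process(B)): A:[] B:[] C:[]
After 2 (send(from=C, to=A, msg='err')): A:[err] B:[] C:[]
After 3 (send(from=B, to=A, msg='tick')): A:[err,tick] B:[] C:[]
After 4 (send(from=A, to=C, msg='sync')): A:[err,tick] B:[] C:[sync]
After 5 (send(from=C, to=A, msg='stop')): A:[err,tick,stop] B:[] C:[sync]
After 6 (send(from=C, to=B, msg='resp')): A:[err,tick,stop] B:[resp] C:[sync]
After 7 (send(from=B, to=A, msg='start')): A:[err,tick,stop,start] B:[resp] C:[sync]
After 8 (process(B)): A:[err,tick,stop,start] B:[] C:[sync]
After 9 (send(from=A, to=B, msg='pong')): A:[err,tick,stop,start] B:[pong] C:[sync]
After 10 (send(from=A, to=C, msg='bye')): A:[err,tick,stop,start] B:[pong] C:[sync,bye]
After 11 (process(A)): A:[tick,stop,start] B:[pong] C:[sync,bye]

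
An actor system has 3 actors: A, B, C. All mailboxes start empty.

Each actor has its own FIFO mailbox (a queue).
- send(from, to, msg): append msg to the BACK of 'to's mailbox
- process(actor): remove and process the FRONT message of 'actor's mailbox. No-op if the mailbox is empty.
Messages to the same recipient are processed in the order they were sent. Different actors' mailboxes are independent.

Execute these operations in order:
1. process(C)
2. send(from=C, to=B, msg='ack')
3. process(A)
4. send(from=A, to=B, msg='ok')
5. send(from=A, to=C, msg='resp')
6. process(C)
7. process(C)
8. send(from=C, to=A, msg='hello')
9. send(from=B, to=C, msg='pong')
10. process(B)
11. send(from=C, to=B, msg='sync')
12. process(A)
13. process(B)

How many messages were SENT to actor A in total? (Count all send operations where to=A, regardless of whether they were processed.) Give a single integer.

After 1 (process(C)): A:[] B:[] C:[]
After 2 (send(from=C, to=B, msg='ack')): A:[] B:[ack] C:[]
After 3 (process(A)): A:[] B:[ack] C:[]
After 4 (send(from=A, to=B, msg='ok')): A:[] B:[ack,ok] C:[]
After 5 (send(from=A, to=C, msg='resp')): A:[] B:[ack,ok] C:[resp]
After 6 (process(C)): A:[] B:[ack,ok] C:[]
After 7 (process(C)): A:[] B:[ack,ok] C:[]
After 8 (send(from=C, to=A, msg='hello')): A:[hello] B:[ack,ok] C:[]
After 9 (send(from=B, to=C, msg='pong')): A:[hello] B:[ack,ok] C:[pong]
After 10 (process(B)): A:[hello] B:[ok] C:[pong]
After 11 (send(from=C, to=B, msg='sync')): A:[hello] B:[ok,sync] C:[pong]
After 12 (process(A)): A:[] B:[ok,sync] C:[pong]
After 13 (process(B)): A:[] B:[sync] C:[pong]

Answer: 1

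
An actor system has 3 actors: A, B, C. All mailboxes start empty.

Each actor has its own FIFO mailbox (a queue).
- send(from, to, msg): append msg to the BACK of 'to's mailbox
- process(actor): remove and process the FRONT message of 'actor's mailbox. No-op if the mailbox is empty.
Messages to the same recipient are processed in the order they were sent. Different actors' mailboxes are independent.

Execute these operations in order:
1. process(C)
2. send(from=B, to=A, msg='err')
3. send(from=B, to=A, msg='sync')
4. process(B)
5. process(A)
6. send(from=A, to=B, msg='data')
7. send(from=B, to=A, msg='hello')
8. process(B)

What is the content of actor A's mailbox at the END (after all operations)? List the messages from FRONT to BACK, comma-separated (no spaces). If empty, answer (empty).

After 1 (process(C)): A:[] B:[] C:[]
After 2 (send(from=B, to=A, msg='err')): A:[err] B:[] C:[]
After 3 (send(from=B, to=A, msg='sync')): A:[err,sync] B:[] C:[]
After 4 (process(B)): A:[err,sync] B:[] C:[]
After 5 (process(A)): A:[sync] B:[] C:[]
After 6 (send(from=A, to=B, msg='data')): A:[sync] B:[data] C:[]
After 7 (send(from=B, to=A, msg='hello')): A:[sync,hello] B:[data] C:[]
After 8 (process(B)): A:[sync,hello] B:[] C:[]

Answer: sync,hello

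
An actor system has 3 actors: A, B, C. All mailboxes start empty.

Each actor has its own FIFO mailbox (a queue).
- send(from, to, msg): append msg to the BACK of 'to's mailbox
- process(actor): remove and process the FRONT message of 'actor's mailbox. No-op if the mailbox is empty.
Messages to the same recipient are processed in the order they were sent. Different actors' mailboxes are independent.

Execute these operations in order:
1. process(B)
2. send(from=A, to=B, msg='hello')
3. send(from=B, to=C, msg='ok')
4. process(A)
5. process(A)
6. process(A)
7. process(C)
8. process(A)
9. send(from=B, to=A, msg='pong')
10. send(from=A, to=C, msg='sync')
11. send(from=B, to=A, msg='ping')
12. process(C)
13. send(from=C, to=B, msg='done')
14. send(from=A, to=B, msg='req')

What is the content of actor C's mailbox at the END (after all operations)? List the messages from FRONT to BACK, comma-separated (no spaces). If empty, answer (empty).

After 1 (process(B)): A:[] B:[] C:[]
After 2 (send(from=A, to=B, msg='hello')): A:[] B:[hello] C:[]
After 3 (send(from=B, to=C, msg='ok')): A:[] B:[hello] C:[ok]
After 4 (process(A)): A:[] B:[hello] C:[ok]
After 5 (process(A)): A:[] B:[hello] C:[ok]
After 6 (process(A)): A:[] B:[hello] C:[ok]
After 7 (process(C)): A:[] B:[hello] C:[]
After 8 (process(A)): A:[] B:[hello] C:[]
After 9 (send(from=B, to=A, msg='pong')): A:[pong] B:[hello] C:[]
After 10 (send(from=A, to=C, msg='sync')): A:[pong] B:[hello] C:[sync]
After 11 (send(from=B, to=A, msg='ping')): A:[pong,ping] B:[hello] C:[sync]
After 12 (process(C)): A:[pong,ping] B:[hello] C:[]
After 13 (send(from=C, to=B, msg='done')): A:[pong,ping] B:[hello,done] C:[]
After 14 (send(from=A, to=B, msg='req')): A:[pong,ping] B:[hello,done,req] C:[]

Answer: (empty)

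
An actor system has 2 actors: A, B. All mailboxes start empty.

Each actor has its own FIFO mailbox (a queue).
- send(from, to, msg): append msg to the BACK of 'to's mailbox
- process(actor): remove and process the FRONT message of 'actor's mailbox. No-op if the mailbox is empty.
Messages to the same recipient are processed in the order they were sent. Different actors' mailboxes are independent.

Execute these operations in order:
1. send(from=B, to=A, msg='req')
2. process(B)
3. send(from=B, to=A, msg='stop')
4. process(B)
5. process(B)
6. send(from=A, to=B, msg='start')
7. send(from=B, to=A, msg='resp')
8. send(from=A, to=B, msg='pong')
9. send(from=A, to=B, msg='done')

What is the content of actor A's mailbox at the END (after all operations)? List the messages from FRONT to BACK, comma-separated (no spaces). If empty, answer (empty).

After 1 (send(from=B, to=A, msg='req')): A:[req] B:[]
After 2 (process(B)): A:[req] B:[]
After 3 (send(from=B, to=A, msg='stop')): A:[req,stop] B:[]
After 4 (process(B)): A:[req,stop] B:[]
After 5 (process(B)): A:[req,stop] B:[]
After 6 (send(from=A, to=B, msg='start')): A:[req,stop] B:[start]
After 7 (send(from=B, to=A, msg='resp')): A:[req,stop,resp] B:[start]
After 8 (send(from=A, to=B, msg='pong')): A:[req,stop,resp] B:[start,pong]
After 9 (send(from=A, to=B, msg='done')): A:[req,stop,resp] B:[start,pong,done]

Answer: req,stop,resp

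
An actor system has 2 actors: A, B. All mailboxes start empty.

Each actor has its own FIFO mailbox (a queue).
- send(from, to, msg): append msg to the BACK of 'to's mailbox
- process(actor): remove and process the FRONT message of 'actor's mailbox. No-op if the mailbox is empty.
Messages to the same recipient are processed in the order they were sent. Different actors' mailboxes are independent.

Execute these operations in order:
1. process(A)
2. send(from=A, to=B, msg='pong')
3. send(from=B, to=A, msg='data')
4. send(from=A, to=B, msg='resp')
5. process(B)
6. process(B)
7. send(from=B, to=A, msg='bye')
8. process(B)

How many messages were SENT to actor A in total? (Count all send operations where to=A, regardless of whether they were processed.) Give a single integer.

After 1 (process(A)): A:[] B:[]
After 2 (send(from=A, to=B, msg='pong')): A:[] B:[pong]
After 3 (send(from=B, to=A, msg='data')): A:[data] B:[pong]
After 4 (send(from=A, to=B, msg='resp')): A:[data] B:[pong,resp]
After 5 (process(B)): A:[data] B:[resp]
After 6 (process(B)): A:[data] B:[]
After 7 (send(from=B, to=A, msg='bye')): A:[data,bye] B:[]
After 8 (process(B)): A:[data,bye] B:[]

Answer: 2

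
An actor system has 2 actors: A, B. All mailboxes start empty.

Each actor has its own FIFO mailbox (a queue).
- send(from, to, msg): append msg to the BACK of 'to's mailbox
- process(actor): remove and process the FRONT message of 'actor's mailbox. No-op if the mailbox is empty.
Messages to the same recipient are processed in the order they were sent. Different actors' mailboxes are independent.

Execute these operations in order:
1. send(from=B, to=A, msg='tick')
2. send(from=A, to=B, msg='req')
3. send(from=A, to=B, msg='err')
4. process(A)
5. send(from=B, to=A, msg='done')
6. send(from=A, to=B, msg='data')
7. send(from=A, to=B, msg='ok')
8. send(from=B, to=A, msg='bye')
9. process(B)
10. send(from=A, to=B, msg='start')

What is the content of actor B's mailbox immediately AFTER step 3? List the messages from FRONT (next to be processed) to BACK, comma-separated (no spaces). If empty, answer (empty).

After 1 (send(from=B, to=A, msg='tick')): A:[tick] B:[]
After 2 (send(from=A, to=B, msg='req')): A:[tick] B:[req]
After 3 (send(from=A, to=B, msg='err')): A:[tick] B:[req,err]

req,err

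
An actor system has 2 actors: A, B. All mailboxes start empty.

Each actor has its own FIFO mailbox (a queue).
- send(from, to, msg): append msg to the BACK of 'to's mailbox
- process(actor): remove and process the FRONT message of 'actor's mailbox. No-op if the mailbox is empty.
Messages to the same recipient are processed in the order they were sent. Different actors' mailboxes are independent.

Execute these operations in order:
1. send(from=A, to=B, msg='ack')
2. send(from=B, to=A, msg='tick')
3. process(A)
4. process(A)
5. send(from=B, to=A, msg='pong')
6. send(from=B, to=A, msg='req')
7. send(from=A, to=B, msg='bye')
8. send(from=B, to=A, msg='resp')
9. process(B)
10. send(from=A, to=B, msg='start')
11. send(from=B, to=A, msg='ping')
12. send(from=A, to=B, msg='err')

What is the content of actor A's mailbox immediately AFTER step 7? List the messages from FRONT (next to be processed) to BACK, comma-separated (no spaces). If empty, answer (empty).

After 1 (send(from=A, to=B, msg='ack')): A:[] B:[ack]
After 2 (send(from=B, to=A, msg='tick')): A:[tick] B:[ack]
After 3 (process(A)): A:[] B:[ack]
After 4 (process(A)): A:[] B:[ack]
After 5 (send(from=B, to=A, msg='pong')): A:[pong] B:[ack]
After 6 (send(from=B, to=A, msg='req')): A:[pong,req] B:[ack]
After 7 (send(from=A, to=B, msg='bye')): A:[pong,req] B:[ack,bye]

pong,req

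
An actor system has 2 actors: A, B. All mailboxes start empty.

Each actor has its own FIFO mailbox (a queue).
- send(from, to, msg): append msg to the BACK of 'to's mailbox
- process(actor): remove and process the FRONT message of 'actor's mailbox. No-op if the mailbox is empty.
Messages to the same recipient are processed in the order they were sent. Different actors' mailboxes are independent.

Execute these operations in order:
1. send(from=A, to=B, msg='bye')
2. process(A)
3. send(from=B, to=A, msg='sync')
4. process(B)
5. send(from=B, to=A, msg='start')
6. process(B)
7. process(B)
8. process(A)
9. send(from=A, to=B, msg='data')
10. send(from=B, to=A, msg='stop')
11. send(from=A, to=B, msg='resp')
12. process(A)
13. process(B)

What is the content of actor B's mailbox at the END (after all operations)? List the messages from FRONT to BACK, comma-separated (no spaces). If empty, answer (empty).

After 1 (send(from=A, to=B, msg='bye')): A:[] B:[bye]
After 2 (process(A)): A:[] B:[bye]
After 3 (send(from=B, to=A, msg='sync')): A:[sync] B:[bye]
After 4 (process(B)): A:[sync] B:[]
After 5 (send(from=B, to=A, msg='start')): A:[sync,start] B:[]
After 6 (process(B)): A:[sync,start] B:[]
After 7 (process(B)): A:[sync,start] B:[]
After 8 (process(A)): A:[start] B:[]
After 9 (send(from=A, to=B, msg='data')): A:[start] B:[data]
After 10 (send(from=B, to=A, msg='stop')): A:[start,stop] B:[data]
After 11 (send(from=A, to=B, msg='resp')): A:[start,stop] B:[data,resp]
After 12 (process(A)): A:[stop] B:[data,resp]
After 13 (process(B)): A:[stop] B:[resp]

Answer: resp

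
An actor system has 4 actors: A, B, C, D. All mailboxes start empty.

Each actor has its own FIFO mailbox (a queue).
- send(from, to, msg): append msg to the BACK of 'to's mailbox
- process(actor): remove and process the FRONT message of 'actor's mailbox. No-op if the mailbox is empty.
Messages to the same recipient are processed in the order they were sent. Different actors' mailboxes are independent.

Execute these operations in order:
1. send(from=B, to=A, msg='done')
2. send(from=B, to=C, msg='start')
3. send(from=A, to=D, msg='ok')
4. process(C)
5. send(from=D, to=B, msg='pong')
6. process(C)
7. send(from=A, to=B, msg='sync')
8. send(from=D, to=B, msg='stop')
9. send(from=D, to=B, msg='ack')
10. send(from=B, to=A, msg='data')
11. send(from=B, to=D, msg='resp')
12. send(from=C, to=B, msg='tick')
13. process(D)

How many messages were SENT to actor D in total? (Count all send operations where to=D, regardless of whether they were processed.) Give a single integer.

Answer: 2

Derivation:
After 1 (send(from=B, to=A, msg='done')): A:[done] B:[] C:[] D:[]
After 2 (send(from=B, to=C, msg='start')): A:[done] B:[] C:[start] D:[]
After 3 (send(from=A, to=D, msg='ok')): A:[done] B:[] C:[start] D:[ok]
After 4 (process(C)): A:[done] B:[] C:[] D:[ok]
After 5 (send(from=D, to=B, msg='pong')): A:[done] B:[pong] C:[] D:[ok]
After 6 (process(C)): A:[done] B:[pong] C:[] D:[ok]
After 7 (send(from=A, to=B, msg='sync')): A:[done] B:[pong,sync] C:[] D:[ok]
After 8 (send(from=D, to=B, msg='stop')): A:[done] B:[pong,sync,stop] C:[] D:[ok]
After 9 (send(from=D, to=B, msg='ack')): A:[done] B:[pong,sync,stop,ack] C:[] D:[ok]
After 10 (send(from=B, to=A, msg='data')): A:[done,data] B:[pong,sync,stop,ack] C:[] D:[ok]
After 11 (send(from=B, to=D, msg='resp')): A:[done,data] B:[pong,sync,stop,ack] C:[] D:[ok,resp]
After 12 (send(from=C, to=B, msg='tick')): A:[done,data] B:[pong,sync,stop,ack,tick] C:[] D:[ok,resp]
After 13 (process(D)): A:[done,data] B:[pong,sync,stop,ack,tick] C:[] D:[resp]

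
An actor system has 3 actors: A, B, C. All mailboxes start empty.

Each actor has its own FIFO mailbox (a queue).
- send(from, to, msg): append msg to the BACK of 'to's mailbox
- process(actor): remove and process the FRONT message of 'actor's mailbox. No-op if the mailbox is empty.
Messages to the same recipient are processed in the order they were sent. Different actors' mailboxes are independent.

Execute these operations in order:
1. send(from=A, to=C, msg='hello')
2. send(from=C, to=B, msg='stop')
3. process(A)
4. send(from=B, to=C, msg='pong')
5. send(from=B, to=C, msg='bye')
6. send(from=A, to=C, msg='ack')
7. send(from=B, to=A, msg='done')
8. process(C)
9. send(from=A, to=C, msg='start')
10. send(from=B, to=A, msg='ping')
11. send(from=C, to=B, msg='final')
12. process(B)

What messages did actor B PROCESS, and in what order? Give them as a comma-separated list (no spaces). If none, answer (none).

After 1 (send(from=A, to=C, msg='hello')): A:[] B:[] C:[hello]
After 2 (send(from=C, to=B, msg='stop')): A:[] B:[stop] C:[hello]
After 3 (process(A)): A:[] B:[stop] C:[hello]
After 4 (send(from=B, to=C, msg='pong')): A:[] B:[stop] C:[hello,pong]
After 5 (send(from=B, to=C, msg='bye')): A:[] B:[stop] C:[hello,pong,bye]
After 6 (send(from=A, to=C, msg='ack')): A:[] B:[stop] C:[hello,pong,bye,ack]
After 7 (send(from=B, to=A, msg='done')): A:[done] B:[stop] C:[hello,pong,bye,ack]
After 8 (process(C)): A:[done] B:[stop] C:[pong,bye,ack]
After 9 (send(from=A, to=C, msg='start')): A:[done] B:[stop] C:[pong,bye,ack,start]
After 10 (send(from=B, to=A, msg='ping')): A:[done,ping] B:[stop] C:[pong,bye,ack,start]
After 11 (send(from=C, to=B, msg='final')): A:[done,ping] B:[stop,final] C:[pong,bye,ack,start]
After 12 (process(B)): A:[done,ping] B:[final] C:[pong,bye,ack,start]

Answer: stop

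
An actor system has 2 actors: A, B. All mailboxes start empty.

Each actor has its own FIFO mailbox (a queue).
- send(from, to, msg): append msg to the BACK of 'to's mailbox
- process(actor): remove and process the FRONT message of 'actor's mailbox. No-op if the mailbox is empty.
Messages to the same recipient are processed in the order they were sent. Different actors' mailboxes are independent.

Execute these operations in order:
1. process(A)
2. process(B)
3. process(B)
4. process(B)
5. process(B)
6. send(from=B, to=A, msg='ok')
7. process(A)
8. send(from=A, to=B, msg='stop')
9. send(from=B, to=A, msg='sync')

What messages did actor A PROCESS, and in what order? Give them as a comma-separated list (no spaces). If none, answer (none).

After 1 (process(A)): A:[] B:[]
After 2 (process(B)): A:[] B:[]
After 3 (process(B)): A:[] B:[]
After 4 (process(B)): A:[] B:[]
After 5 (process(B)): A:[] B:[]
After 6 (send(from=B, to=A, msg='ok')): A:[ok] B:[]
After 7 (process(A)): A:[] B:[]
After 8 (send(from=A, to=B, msg='stop')): A:[] B:[stop]
After 9 (send(from=B, to=A, msg='sync')): A:[sync] B:[stop]

Answer: ok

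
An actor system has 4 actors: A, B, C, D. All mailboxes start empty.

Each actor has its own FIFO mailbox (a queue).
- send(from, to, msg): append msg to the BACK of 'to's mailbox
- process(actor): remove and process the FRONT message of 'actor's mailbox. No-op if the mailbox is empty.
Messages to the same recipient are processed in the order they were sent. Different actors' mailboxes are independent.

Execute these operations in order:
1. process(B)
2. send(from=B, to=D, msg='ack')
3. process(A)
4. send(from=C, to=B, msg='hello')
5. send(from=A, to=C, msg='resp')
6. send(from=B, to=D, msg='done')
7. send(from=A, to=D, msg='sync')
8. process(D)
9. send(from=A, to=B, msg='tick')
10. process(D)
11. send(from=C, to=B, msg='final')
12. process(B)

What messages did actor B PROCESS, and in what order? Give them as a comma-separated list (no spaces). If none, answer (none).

Answer: hello

Derivation:
After 1 (process(B)): A:[] B:[] C:[] D:[]
After 2 (send(from=B, to=D, msg='ack')): A:[] B:[] C:[] D:[ack]
After 3 (process(A)): A:[] B:[] C:[] D:[ack]
After 4 (send(from=C, to=B, msg='hello')): A:[] B:[hello] C:[] D:[ack]
After 5 (send(from=A, to=C, msg='resp')): A:[] B:[hello] C:[resp] D:[ack]
After 6 (send(from=B, to=D, msg='done')): A:[] B:[hello] C:[resp] D:[ack,done]
After 7 (send(from=A, to=D, msg='sync')): A:[] B:[hello] C:[resp] D:[ack,done,sync]
After 8 (process(D)): A:[] B:[hello] C:[resp] D:[done,sync]
After 9 (send(from=A, to=B, msg='tick')): A:[] B:[hello,tick] C:[resp] D:[done,sync]
After 10 (process(D)): A:[] B:[hello,tick] C:[resp] D:[sync]
After 11 (send(from=C, to=B, msg='final')): A:[] B:[hello,tick,final] C:[resp] D:[sync]
After 12 (process(B)): A:[] B:[tick,final] C:[resp] D:[sync]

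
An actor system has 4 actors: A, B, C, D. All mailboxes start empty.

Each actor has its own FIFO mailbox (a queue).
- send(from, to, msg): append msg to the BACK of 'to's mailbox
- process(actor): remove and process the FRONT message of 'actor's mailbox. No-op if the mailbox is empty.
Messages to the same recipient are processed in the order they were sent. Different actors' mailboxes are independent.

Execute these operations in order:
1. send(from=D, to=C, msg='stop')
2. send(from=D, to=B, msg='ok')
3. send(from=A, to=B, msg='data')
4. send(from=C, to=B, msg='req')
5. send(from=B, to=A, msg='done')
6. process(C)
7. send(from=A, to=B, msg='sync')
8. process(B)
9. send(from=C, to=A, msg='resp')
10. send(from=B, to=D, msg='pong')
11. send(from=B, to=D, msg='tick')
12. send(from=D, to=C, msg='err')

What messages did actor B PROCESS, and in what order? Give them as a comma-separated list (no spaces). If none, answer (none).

After 1 (send(from=D, to=C, msg='stop')): A:[] B:[] C:[stop] D:[]
After 2 (send(from=D, to=B, msg='ok')): A:[] B:[ok] C:[stop] D:[]
After 3 (send(from=A, to=B, msg='data')): A:[] B:[ok,data] C:[stop] D:[]
After 4 (send(from=C, to=B, msg='req')): A:[] B:[ok,data,req] C:[stop] D:[]
After 5 (send(from=B, to=A, msg='done')): A:[done] B:[ok,data,req] C:[stop] D:[]
After 6 (process(C)): A:[done] B:[ok,data,req] C:[] D:[]
After 7 (send(from=A, to=B, msg='sync')): A:[done] B:[ok,data,req,sync] C:[] D:[]
After 8 (process(B)): A:[done] B:[data,req,sync] C:[] D:[]
After 9 (send(from=C, to=A, msg='resp')): A:[done,resp] B:[data,req,sync] C:[] D:[]
After 10 (send(from=B, to=D, msg='pong')): A:[done,resp] B:[data,req,sync] C:[] D:[pong]
After 11 (send(from=B, to=D, msg='tick')): A:[done,resp] B:[data,req,sync] C:[] D:[pong,tick]
After 12 (send(from=D, to=C, msg='err')): A:[done,resp] B:[data,req,sync] C:[err] D:[pong,tick]

Answer: ok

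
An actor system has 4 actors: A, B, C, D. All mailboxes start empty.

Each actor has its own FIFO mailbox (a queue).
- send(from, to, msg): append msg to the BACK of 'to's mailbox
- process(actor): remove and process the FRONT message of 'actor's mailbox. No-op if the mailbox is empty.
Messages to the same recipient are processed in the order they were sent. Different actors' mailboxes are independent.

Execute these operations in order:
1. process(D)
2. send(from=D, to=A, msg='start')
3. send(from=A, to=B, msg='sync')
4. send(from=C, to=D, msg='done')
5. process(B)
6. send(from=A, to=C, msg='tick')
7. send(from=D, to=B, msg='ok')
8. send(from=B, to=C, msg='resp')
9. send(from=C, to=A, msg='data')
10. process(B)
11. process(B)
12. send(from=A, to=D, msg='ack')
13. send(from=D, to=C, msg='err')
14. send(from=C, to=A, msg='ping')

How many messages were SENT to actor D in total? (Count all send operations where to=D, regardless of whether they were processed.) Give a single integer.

After 1 (process(D)): A:[] B:[] C:[] D:[]
After 2 (send(from=D, to=A, msg='start')): A:[start] B:[] C:[] D:[]
After 3 (send(from=A, to=B, msg='sync')): A:[start] B:[sync] C:[] D:[]
After 4 (send(from=C, to=D, msg='done')): A:[start] B:[sync] C:[] D:[done]
After 5 (process(B)): A:[start] B:[] C:[] D:[done]
After 6 (send(from=A, to=C, msg='tick')): A:[start] B:[] C:[tick] D:[done]
After 7 (send(from=D, to=B, msg='ok')): A:[start] B:[ok] C:[tick] D:[done]
After 8 (send(from=B, to=C, msg='resp')): A:[start] B:[ok] C:[tick,resp] D:[done]
After 9 (send(from=C, to=A, msg='data')): A:[start,data] B:[ok] C:[tick,resp] D:[done]
After 10 (process(B)): A:[start,data] B:[] C:[tick,resp] D:[done]
After 11 (process(B)): A:[start,data] B:[] C:[tick,resp] D:[done]
After 12 (send(from=A, to=D, msg='ack')): A:[start,data] B:[] C:[tick,resp] D:[done,ack]
After 13 (send(from=D, to=C, msg='err')): A:[start,data] B:[] C:[tick,resp,err] D:[done,ack]
After 14 (send(from=C, to=A, msg='ping')): A:[start,data,ping] B:[] C:[tick,resp,err] D:[done,ack]

Answer: 2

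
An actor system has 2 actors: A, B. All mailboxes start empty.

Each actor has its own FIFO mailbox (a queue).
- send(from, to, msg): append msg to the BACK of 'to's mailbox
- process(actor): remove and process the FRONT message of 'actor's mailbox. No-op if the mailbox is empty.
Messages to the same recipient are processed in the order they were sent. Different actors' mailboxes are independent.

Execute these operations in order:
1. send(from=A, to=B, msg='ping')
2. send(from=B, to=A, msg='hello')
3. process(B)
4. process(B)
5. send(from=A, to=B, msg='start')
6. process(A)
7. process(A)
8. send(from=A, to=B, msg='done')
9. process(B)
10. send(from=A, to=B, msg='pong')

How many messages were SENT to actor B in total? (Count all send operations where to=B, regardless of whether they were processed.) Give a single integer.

Answer: 4

Derivation:
After 1 (send(from=A, to=B, msg='ping')): A:[] B:[ping]
After 2 (send(from=B, to=A, msg='hello')): A:[hello] B:[ping]
After 3 (process(B)): A:[hello] B:[]
After 4 (process(B)): A:[hello] B:[]
After 5 (send(from=A, to=B, msg='start')): A:[hello] B:[start]
After 6 (process(A)): A:[] B:[start]
After 7 (process(A)): A:[] B:[start]
After 8 (send(from=A, to=B, msg='done')): A:[] B:[start,done]
After 9 (process(B)): A:[] B:[done]
After 10 (send(from=A, to=B, msg='pong')): A:[] B:[done,pong]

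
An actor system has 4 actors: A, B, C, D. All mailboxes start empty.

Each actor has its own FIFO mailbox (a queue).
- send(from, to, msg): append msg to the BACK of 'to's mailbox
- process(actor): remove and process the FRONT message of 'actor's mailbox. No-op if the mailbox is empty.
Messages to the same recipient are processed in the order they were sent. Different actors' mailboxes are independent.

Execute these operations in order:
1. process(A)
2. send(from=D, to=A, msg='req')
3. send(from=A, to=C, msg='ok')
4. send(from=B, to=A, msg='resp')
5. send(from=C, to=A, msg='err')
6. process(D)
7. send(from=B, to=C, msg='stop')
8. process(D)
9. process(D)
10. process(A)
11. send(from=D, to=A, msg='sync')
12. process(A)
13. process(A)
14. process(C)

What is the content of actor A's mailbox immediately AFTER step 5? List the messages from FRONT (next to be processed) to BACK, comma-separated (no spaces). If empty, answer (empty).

After 1 (process(A)): A:[] B:[] C:[] D:[]
After 2 (send(from=D, to=A, msg='req')): A:[req] B:[] C:[] D:[]
After 3 (send(from=A, to=C, msg='ok')): A:[req] B:[] C:[ok] D:[]
After 4 (send(from=B, to=A, msg='resp')): A:[req,resp] B:[] C:[ok] D:[]
After 5 (send(from=C, to=A, msg='err')): A:[req,resp,err] B:[] C:[ok] D:[]

req,resp,err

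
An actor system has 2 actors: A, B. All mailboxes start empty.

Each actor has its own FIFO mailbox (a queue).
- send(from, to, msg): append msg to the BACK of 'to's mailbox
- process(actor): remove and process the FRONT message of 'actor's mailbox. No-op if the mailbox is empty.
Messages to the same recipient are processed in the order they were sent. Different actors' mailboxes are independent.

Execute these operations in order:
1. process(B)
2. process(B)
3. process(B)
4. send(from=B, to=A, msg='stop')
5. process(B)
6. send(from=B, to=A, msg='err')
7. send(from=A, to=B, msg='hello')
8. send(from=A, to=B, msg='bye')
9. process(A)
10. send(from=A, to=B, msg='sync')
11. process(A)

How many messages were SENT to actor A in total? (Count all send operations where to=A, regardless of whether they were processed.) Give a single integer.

Answer: 2

Derivation:
After 1 (process(B)): A:[] B:[]
After 2 (process(B)): A:[] B:[]
After 3 (process(B)): A:[] B:[]
After 4 (send(from=B, to=A, msg='stop')): A:[stop] B:[]
After 5 (process(B)): A:[stop] B:[]
After 6 (send(from=B, to=A, msg='err')): A:[stop,err] B:[]
After 7 (send(from=A, to=B, msg='hello')): A:[stop,err] B:[hello]
After 8 (send(from=A, to=B, msg='bye')): A:[stop,err] B:[hello,bye]
After 9 (process(A)): A:[err] B:[hello,bye]
After 10 (send(from=A, to=B, msg='sync')): A:[err] B:[hello,bye,sync]
After 11 (process(A)): A:[] B:[hello,bye,sync]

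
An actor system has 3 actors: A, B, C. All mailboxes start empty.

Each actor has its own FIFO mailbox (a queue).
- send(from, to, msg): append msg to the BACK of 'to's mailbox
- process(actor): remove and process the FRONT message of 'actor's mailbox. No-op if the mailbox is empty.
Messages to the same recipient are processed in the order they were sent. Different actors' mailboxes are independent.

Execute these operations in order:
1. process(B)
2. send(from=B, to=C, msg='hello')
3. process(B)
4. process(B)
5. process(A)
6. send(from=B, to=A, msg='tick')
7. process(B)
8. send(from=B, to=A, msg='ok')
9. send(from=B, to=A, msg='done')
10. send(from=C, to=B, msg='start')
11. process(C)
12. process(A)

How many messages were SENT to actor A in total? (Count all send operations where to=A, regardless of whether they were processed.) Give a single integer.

Answer: 3

Derivation:
After 1 (process(B)): A:[] B:[] C:[]
After 2 (send(from=B, to=C, msg='hello')): A:[] B:[] C:[hello]
After 3 (process(B)): A:[] B:[] C:[hello]
After 4 (process(B)): A:[] B:[] C:[hello]
After 5 (process(A)): A:[] B:[] C:[hello]
After 6 (send(from=B, to=A, msg='tick')): A:[tick] B:[] C:[hello]
After 7 (process(B)): A:[tick] B:[] C:[hello]
After 8 (send(from=B, to=A, msg='ok')): A:[tick,ok] B:[] C:[hello]
After 9 (send(from=B, to=A, msg='done')): A:[tick,ok,done] B:[] C:[hello]
After 10 (send(from=C, to=B, msg='start')): A:[tick,ok,done] B:[start] C:[hello]
After 11 (process(C)): A:[tick,ok,done] B:[start] C:[]
After 12 (process(A)): A:[ok,done] B:[start] C:[]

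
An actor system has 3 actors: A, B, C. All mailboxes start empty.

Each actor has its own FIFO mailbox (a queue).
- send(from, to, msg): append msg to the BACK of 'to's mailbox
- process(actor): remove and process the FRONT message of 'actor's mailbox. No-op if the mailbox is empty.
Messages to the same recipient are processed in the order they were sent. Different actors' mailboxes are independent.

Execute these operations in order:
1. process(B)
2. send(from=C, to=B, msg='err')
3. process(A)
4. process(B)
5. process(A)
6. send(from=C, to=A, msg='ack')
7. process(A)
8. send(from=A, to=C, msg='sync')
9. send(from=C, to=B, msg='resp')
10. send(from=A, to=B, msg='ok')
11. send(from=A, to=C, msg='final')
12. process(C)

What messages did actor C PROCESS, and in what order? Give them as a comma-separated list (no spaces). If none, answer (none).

Answer: sync

Derivation:
After 1 (process(B)): A:[] B:[] C:[]
After 2 (send(from=C, to=B, msg='err')): A:[] B:[err] C:[]
After 3 (process(A)): A:[] B:[err] C:[]
After 4 (process(B)): A:[] B:[] C:[]
After 5 (process(A)): A:[] B:[] C:[]
After 6 (send(from=C, to=A, msg='ack')): A:[ack] B:[] C:[]
After 7 (process(A)): A:[] B:[] C:[]
After 8 (send(from=A, to=C, msg='sync')): A:[] B:[] C:[sync]
After 9 (send(from=C, to=B, msg='resp')): A:[] B:[resp] C:[sync]
After 10 (send(from=A, to=B, msg='ok')): A:[] B:[resp,ok] C:[sync]
After 11 (send(from=A, to=C, msg='final')): A:[] B:[resp,ok] C:[sync,final]
After 12 (process(C)): A:[] B:[resp,ok] C:[final]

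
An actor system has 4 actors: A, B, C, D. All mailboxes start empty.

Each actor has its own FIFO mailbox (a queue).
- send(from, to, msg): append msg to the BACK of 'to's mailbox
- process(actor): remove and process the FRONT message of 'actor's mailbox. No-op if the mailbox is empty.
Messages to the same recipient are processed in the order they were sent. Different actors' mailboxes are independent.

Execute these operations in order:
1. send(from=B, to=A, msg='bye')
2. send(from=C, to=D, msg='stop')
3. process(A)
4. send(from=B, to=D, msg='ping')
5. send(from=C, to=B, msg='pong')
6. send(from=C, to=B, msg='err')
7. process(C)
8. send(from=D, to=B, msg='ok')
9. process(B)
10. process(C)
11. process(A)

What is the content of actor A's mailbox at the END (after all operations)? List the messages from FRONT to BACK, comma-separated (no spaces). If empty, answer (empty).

After 1 (send(from=B, to=A, msg='bye')): A:[bye] B:[] C:[] D:[]
After 2 (send(from=C, to=D, msg='stop')): A:[bye] B:[] C:[] D:[stop]
After 3 (process(A)): A:[] B:[] C:[] D:[stop]
After 4 (send(from=B, to=D, msg='ping')): A:[] B:[] C:[] D:[stop,ping]
After 5 (send(from=C, to=B, msg='pong')): A:[] B:[pong] C:[] D:[stop,ping]
After 6 (send(from=C, to=B, msg='err')): A:[] B:[pong,err] C:[] D:[stop,ping]
After 7 (process(C)): A:[] B:[pong,err] C:[] D:[stop,ping]
After 8 (send(from=D, to=B, msg='ok')): A:[] B:[pong,err,ok] C:[] D:[stop,ping]
After 9 (process(B)): A:[] B:[err,ok] C:[] D:[stop,ping]
After 10 (process(C)): A:[] B:[err,ok] C:[] D:[stop,ping]
After 11 (process(A)): A:[] B:[err,ok] C:[] D:[stop,ping]

Answer: (empty)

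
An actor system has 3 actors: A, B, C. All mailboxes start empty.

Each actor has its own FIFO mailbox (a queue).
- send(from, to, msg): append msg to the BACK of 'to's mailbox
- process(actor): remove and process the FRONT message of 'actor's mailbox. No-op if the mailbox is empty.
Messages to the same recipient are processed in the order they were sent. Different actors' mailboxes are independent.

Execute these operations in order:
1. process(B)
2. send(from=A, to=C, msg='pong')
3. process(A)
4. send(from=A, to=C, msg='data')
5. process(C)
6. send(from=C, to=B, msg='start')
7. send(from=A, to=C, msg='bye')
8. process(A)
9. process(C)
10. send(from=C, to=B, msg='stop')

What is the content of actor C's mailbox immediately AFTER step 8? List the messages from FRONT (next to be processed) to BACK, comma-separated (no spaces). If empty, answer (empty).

After 1 (process(B)): A:[] B:[] C:[]
After 2 (send(from=A, to=C, msg='pong')): A:[] B:[] C:[pong]
After 3 (process(A)): A:[] B:[] C:[pong]
After 4 (send(from=A, to=C, msg='data')): A:[] B:[] C:[pong,data]
After 5 (process(C)): A:[] B:[] C:[data]
After 6 (send(from=C, to=B, msg='start')): A:[] B:[start] C:[data]
After 7 (send(from=A, to=C, msg='bye')): A:[] B:[start] C:[data,bye]
After 8 (process(A)): A:[] B:[start] C:[data,bye]

data,bye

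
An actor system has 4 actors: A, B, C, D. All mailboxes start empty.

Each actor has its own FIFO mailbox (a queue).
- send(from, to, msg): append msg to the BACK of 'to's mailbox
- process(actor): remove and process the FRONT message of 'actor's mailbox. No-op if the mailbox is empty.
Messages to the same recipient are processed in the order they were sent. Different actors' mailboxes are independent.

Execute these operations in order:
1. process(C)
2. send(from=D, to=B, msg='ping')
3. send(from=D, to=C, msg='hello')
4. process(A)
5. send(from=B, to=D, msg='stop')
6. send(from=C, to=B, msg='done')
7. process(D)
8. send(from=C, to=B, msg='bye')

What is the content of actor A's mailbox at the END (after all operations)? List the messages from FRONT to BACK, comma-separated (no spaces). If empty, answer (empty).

Answer: (empty)

Derivation:
After 1 (process(C)): A:[] B:[] C:[] D:[]
After 2 (send(from=D, to=B, msg='ping')): A:[] B:[ping] C:[] D:[]
After 3 (send(from=D, to=C, msg='hello')): A:[] B:[ping] C:[hello] D:[]
After 4 (process(A)): A:[] B:[ping] C:[hello] D:[]
After 5 (send(from=B, to=D, msg='stop')): A:[] B:[ping] C:[hello] D:[stop]
After 6 (send(from=C, to=B, msg='done')): A:[] B:[ping,done] C:[hello] D:[stop]
After 7 (process(D)): A:[] B:[ping,done] C:[hello] D:[]
After 8 (send(from=C, to=B, msg='bye')): A:[] B:[ping,done,bye] C:[hello] D:[]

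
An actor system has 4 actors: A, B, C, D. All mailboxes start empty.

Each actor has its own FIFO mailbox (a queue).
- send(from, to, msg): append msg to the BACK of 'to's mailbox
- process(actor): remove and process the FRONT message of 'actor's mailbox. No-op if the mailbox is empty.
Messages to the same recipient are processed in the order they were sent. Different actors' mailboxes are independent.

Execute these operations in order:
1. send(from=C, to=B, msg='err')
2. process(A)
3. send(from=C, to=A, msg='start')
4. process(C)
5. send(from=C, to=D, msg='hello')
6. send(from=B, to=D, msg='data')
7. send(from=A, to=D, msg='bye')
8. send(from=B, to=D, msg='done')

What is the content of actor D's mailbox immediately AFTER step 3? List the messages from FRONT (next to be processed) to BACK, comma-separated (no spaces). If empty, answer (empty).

After 1 (send(from=C, to=B, msg='err')): A:[] B:[err] C:[] D:[]
After 2 (process(A)): A:[] B:[err] C:[] D:[]
After 3 (send(from=C, to=A, msg='start')): A:[start] B:[err] C:[] D:[]

(empty)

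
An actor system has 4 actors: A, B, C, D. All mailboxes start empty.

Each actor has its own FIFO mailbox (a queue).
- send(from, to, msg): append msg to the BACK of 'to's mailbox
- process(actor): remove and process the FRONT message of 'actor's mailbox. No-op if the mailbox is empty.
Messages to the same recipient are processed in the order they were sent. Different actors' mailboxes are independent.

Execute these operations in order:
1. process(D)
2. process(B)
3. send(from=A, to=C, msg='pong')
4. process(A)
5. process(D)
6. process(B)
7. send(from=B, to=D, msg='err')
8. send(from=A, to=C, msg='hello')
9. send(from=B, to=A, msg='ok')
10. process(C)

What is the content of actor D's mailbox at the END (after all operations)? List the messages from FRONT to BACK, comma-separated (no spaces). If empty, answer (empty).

Answer: err

Derivation:
After 1 (process(D)): A:[] B:[] C:[] D:[]
After 2 (process(B)): A:[] B:[] C:[] D:[]
After 3 (send(from=A, to=C, msg='pong')): A:[] B:[] C:[pong] D:[]
After 4 (process(A)): A:[] B:[] C:[pong] D:[]
After 5 (process(D)): A:[] B:[] C:[pong] D:[]
After 6 (process(B)): A:[] B:[] C:[pong] D:[]
After 7 (send(from=B, to=D, msg='err')): A:[] B:[] C:[pong] D:[err]
After 8 (send(from=A, to=C, msg='hello')): A:[] B:[] C:[pong,hello] D:[err]
After 9 (send(from=B, to=A, msg='ok')): A:[ok] B:[] C:[pong,hello] D:[err]
After 10 (process(C)): A:[ok] B:[] C:[hello] D:[err]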